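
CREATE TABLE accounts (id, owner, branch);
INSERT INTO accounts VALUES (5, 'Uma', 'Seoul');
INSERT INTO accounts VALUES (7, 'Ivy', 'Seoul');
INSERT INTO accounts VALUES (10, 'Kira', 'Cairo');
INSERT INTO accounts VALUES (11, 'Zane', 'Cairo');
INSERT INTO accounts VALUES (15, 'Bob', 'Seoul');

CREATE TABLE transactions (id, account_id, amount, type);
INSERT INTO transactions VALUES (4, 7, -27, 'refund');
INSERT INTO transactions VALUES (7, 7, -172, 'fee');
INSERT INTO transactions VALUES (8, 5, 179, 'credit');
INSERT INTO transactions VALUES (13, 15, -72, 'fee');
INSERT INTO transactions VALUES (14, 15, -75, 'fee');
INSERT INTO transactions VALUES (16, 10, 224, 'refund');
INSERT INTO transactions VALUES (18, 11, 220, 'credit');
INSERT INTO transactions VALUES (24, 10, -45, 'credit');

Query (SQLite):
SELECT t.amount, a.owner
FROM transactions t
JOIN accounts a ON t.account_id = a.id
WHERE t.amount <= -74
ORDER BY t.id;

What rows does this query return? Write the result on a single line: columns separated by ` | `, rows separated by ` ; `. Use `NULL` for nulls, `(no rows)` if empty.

-172 | Ivy ; -75 | Bob

Each transactions row matches the accounts row where account_id = accounts.id.
Then keep rows with t.amount <= -74.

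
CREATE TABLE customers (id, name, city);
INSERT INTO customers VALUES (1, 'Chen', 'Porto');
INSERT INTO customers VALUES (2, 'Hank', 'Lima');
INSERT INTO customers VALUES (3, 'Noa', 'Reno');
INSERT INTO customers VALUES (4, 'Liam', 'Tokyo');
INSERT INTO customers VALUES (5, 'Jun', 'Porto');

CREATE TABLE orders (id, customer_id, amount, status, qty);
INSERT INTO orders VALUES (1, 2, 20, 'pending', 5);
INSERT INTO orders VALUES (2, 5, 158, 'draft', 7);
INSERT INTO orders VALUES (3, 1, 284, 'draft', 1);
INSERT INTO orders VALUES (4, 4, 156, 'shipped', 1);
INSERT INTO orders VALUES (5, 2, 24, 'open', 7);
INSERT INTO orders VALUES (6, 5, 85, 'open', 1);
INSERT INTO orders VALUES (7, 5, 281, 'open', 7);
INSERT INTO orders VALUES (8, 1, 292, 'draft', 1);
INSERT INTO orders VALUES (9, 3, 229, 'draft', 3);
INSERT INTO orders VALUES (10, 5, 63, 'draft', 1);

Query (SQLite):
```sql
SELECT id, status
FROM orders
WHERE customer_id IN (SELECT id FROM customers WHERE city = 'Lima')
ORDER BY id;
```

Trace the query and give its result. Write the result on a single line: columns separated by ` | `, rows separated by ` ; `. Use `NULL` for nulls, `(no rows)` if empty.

Inner query: customers.id where city = 'Lima'.
Outer: keep orders rows whose customer_id is in that set.
Inner query → {2}

1 | pending ; 5 | open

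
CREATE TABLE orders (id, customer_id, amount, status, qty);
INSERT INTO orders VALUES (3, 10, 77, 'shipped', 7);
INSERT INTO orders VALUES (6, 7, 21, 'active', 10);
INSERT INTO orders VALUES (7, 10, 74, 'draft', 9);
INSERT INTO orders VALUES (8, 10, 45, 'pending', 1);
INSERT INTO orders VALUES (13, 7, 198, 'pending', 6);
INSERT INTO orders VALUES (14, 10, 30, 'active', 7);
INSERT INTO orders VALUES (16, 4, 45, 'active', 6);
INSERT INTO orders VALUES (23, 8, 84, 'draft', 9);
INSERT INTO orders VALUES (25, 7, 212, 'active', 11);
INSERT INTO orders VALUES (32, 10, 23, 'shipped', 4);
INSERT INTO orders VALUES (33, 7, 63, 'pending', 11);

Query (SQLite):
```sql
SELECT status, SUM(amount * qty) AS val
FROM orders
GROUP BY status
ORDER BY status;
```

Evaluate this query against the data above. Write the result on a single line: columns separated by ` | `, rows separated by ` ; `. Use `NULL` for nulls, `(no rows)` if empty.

active | 3022 ; draft | 1422 ; pending | 1926 ; shipped | 631

For each row compute amount * qty.
Group by status; take SUM of the expression per group.
  active: ids {6, 14, 16, 25} → SUM(amount * qty)=3022
  draft: ids {7, 23} → SUM(amount * qty)=1422
  pending: ids {8, 13, 33} → SUM(amount * qty)=1926
  shipped: ids {3, 32} → SUM(amount * qty)=631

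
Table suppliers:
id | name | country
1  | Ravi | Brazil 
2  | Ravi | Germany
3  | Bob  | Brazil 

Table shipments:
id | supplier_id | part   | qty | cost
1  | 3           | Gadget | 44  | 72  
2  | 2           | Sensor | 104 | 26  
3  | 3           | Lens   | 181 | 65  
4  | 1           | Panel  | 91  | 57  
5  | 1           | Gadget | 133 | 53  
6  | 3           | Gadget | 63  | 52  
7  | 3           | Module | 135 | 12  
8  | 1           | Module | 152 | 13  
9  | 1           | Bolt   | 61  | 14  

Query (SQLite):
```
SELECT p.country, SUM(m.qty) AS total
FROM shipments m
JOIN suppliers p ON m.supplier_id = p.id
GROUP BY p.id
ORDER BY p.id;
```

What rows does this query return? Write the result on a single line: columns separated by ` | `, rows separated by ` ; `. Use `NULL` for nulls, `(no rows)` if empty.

Join each shipments row to its suppliers via supplier_id.
Group joined rows by suppliers.id; compute SUM(m.qty) per group.
  1: ids {4, 5, 8, 9} → SUM(m.qty)=437
  2: ids {2} → SUM(m.qty)=104
  3: ids {1, 3, 6, 7} → SUM(m.qty)=423

Brazil | 437 ; Germany | 104 ; Brazil | 423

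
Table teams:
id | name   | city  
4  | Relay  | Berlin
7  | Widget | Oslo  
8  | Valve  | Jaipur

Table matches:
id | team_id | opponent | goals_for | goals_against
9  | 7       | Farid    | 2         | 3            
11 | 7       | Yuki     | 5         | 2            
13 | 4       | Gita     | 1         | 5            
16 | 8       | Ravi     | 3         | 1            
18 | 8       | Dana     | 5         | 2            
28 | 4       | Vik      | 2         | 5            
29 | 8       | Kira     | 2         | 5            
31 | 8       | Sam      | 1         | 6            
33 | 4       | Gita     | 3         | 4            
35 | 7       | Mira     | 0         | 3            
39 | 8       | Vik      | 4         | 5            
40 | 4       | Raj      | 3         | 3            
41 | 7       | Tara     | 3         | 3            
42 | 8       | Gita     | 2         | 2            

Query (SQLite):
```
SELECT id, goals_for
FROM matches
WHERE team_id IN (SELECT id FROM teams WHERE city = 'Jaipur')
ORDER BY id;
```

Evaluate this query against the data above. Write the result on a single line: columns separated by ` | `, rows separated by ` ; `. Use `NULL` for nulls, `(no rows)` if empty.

Inner query: teams.id where city = 'Jaipur'.
Outer: keep matches rows whose team_id is in that set.
Inner query → {8}

16 | 3 ; 18 | 5 ; 29 | 2 ; 31 | 1 ; 39 | 4 ; 42 | 2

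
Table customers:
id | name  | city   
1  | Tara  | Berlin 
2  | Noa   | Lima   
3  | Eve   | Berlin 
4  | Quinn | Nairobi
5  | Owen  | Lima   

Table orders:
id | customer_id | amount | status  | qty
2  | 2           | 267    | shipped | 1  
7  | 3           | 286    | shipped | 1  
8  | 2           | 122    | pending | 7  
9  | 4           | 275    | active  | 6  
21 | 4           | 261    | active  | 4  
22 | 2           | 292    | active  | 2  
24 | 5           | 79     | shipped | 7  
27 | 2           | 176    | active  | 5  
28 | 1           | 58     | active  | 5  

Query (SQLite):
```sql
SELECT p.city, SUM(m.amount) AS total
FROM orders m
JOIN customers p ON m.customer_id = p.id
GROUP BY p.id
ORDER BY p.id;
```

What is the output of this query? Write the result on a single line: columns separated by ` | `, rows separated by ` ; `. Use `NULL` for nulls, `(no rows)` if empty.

Join each orders row to its customers via customer_id.
Group joined rows by customers.id; compute SUM(m.amount) per group.
  1: ids {28} → SUM(m.amount)=58
  2: ids {2, 8, 22, 27} → SUM(m.amount)=857
  3: ids {7} → SUM(m.amount)=286
  4: ids {9, 21} → SUM(m.amount)=536
  5: ids {24} → SUM(m.amount)=79

Berlin | 58 ; Lima | 857 ; Berlin | 286 ; Nairobi | 536 ; Lima | 79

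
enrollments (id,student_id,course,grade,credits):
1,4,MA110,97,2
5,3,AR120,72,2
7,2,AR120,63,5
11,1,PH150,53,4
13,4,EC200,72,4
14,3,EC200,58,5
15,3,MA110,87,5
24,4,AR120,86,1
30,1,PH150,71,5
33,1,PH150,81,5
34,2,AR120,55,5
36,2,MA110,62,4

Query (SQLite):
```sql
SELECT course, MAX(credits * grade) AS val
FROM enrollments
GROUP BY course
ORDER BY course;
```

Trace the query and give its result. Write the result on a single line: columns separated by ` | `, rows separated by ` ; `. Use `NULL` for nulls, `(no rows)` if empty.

AR120 | 315 ; EC200 | 290 ; MA110 | 435 ; PH150 | 405

For each row compute credits * grade.
Group by course; take MAX of the expression per group.
  AR120: ids {5, 7, 24, 34} → MAX(credits * grade)=315
  EC200: ids {13, 14} → MAX(credits * grade)=290
  MA110: ids {1, 15, 36} → MAX(credits * grade)=435
  PH150: ids {11, 30, 33} → MAX(credits * grade)=405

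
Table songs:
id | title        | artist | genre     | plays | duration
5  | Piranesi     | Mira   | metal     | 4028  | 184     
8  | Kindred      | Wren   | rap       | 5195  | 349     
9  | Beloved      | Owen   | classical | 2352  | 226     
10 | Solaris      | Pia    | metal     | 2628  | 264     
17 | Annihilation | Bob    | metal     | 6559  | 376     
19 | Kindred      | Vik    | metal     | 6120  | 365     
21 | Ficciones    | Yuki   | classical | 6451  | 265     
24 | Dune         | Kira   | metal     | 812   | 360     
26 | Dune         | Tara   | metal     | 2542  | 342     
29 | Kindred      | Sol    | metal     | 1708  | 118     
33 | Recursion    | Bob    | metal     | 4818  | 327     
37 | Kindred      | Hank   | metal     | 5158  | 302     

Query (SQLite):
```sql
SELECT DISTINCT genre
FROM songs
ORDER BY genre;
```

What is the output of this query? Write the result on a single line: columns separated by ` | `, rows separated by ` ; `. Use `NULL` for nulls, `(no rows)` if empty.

classical ; metal ; rap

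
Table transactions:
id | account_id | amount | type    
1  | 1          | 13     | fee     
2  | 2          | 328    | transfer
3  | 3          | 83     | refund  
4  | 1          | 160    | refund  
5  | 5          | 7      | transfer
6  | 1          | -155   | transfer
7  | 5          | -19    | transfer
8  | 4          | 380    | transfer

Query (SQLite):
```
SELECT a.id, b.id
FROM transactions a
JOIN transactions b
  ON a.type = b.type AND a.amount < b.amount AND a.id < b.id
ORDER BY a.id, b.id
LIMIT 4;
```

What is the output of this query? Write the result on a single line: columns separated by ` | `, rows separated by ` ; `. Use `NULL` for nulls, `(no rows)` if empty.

2 | 8 ; 3 | 4 ; 5 | 8 ; 6 | 7

Pairs (a,b) with same type, a.amount < b.amount, a.id < b.id.
type groups: fee:{1} refund:{3,4} transfer:{2,5,6,7,8}
Ordered by (a.id, b.id); first 4.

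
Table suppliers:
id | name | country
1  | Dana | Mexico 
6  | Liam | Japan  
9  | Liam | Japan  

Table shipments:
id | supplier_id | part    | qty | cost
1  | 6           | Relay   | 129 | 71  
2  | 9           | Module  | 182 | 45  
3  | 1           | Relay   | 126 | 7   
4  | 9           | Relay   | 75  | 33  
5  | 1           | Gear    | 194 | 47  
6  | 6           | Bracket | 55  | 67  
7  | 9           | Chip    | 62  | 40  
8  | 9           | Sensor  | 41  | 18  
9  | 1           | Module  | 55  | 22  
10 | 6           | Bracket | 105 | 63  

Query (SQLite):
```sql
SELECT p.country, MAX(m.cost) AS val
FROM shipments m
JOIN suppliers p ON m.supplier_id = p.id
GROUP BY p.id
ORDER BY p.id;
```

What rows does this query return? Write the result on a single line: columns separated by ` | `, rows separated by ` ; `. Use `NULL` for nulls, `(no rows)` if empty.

Join each shipments row to its suppliers via supplier_id.
Group joined rows by suppliers.id; compute MAX(m.cost) per group.
  1: ids {3, 5, 9} → MAX(m.cost)=47
  6: ids {1, 6, 10} → MAX(m.cost)=71
  9: ids {2, 4, 7, 8} → MAX(m.cost)=45

Mexico | 47 ; Japan | 71 ; Japan | 45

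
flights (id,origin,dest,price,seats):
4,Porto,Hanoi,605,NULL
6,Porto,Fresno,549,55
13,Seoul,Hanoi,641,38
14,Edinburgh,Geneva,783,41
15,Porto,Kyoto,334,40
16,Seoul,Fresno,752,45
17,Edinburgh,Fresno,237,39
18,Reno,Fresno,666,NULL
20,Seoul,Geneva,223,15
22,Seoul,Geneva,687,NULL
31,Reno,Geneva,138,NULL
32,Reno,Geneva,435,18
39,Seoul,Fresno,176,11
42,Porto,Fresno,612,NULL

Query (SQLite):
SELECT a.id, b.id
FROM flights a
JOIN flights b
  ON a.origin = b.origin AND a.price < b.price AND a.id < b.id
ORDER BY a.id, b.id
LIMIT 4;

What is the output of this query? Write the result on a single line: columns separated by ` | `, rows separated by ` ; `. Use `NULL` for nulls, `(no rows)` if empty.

4 | 42 ; 6 | 42 ; 13 | 16 ; 13 | 22

Pairs (a,b) with same origin, a.price < b.price, a.id < b.id.
origin groups: Edinburgh:{14,17} Porto:{4,6,15,42} Reno:{18,31,32} Seoul:{13,16,20,22,39}
Ordered by (a.id, b.id); first 4.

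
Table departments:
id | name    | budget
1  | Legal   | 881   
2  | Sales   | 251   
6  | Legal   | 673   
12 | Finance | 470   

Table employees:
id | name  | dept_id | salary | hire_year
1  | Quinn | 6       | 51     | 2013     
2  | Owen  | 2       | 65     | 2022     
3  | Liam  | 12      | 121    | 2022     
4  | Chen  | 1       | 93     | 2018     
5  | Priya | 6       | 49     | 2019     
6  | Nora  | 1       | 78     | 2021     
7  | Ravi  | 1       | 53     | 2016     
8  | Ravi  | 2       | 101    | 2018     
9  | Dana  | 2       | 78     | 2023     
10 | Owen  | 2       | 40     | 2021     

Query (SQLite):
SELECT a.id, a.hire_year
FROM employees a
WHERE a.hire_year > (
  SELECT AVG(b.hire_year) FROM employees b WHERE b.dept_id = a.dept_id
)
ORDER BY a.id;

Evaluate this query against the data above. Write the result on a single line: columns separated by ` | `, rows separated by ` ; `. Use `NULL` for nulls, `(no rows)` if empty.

2 | 2022 ; 5 | 2019 ; 6 | 2021 ; 9 | 2023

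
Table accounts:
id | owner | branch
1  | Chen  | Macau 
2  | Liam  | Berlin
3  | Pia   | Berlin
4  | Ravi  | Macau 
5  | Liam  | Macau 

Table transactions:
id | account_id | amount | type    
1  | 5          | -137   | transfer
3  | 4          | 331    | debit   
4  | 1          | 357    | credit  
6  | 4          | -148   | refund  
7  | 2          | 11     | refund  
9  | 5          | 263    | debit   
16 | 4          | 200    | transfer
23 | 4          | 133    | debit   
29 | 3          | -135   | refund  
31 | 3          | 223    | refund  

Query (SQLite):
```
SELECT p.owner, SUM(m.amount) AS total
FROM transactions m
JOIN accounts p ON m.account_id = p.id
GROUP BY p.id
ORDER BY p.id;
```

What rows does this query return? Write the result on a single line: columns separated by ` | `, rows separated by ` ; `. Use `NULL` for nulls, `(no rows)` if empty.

Join each transactions row to its accounts via account_id.
Group joined rows by accounts.id; compute SUM(m.amount) per group.
  1: ids {4} → SUM(m.amount)=357
  2: ids {7} → SUM(m.amount)=11
  3: ids {29, 31} → SUM(m.amount)=88
  4: ids {3, 6, 16, 23} → SUM(m.amount)=516
  5: ids {1, 9} → SUM(m.amount)=126

Chen | 357 ; Liam | 11 ; Pia | 88 ; Ravi | 516 ; Liam | 126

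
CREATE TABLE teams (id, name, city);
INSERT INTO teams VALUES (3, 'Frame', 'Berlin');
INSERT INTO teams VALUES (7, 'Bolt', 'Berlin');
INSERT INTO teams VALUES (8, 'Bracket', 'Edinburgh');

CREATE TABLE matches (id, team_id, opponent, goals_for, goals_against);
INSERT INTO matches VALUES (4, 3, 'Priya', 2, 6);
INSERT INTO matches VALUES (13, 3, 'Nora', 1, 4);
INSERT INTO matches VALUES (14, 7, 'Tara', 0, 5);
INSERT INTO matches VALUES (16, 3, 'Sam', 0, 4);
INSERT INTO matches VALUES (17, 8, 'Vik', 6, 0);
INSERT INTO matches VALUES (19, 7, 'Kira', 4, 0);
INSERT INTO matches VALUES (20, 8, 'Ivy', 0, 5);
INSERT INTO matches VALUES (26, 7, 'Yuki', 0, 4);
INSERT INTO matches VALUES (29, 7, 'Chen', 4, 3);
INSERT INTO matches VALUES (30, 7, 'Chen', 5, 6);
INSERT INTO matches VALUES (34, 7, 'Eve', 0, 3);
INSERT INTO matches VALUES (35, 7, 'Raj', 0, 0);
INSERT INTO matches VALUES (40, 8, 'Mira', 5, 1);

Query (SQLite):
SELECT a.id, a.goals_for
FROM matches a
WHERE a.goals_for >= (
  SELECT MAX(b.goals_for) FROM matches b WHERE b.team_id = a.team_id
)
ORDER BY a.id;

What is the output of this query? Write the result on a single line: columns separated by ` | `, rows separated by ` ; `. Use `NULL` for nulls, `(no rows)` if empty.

4 | 2 ; 17 | 6 ; 30 | 5

For each matches row a, compute MAX(goals_for) over rows sharing a.team_id.
Keep row a if a.goals_for >= that per-group MAX.
  team_id=3: MAX(goals_for) = 2
  team_id=7: MAX(goals_for) = 5
  team_id=8: MAX(goals_for) = 6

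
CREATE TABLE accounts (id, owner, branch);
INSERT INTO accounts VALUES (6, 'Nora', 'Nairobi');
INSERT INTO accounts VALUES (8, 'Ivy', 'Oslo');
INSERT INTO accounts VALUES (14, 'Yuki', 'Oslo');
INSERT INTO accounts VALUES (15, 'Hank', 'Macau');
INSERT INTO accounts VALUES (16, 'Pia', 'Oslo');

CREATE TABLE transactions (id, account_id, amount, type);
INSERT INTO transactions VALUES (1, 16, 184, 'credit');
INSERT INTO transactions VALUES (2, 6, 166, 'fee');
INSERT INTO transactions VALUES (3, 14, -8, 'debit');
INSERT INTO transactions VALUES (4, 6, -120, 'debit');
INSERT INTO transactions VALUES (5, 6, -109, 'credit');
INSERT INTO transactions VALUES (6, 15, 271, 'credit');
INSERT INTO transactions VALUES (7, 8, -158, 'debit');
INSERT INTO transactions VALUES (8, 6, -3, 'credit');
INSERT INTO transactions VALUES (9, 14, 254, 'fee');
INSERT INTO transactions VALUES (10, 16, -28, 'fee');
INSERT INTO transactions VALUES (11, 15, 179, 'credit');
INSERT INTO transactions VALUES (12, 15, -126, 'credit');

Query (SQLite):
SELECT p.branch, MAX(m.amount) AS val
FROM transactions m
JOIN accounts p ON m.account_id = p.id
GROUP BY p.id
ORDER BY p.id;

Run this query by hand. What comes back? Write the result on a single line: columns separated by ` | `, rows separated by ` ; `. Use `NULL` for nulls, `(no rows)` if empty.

Nairobi | 166 ; Oslo | -158 ; Oslo | 254 ; Macau | 271 ; Oslo | 184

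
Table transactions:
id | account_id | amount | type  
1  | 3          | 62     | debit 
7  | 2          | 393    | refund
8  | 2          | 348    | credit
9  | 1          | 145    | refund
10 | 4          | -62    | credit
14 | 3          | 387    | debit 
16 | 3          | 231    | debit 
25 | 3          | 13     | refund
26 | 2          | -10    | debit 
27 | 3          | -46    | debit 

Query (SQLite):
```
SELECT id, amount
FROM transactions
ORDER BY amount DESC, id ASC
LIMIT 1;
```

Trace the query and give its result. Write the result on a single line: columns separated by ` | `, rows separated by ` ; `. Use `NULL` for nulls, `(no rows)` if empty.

Sort by amount desc, tiebreak id asc: (393, id=7), (387, id=14), (348, id=8), (231, id=16) …. Take first 1.

7 | 393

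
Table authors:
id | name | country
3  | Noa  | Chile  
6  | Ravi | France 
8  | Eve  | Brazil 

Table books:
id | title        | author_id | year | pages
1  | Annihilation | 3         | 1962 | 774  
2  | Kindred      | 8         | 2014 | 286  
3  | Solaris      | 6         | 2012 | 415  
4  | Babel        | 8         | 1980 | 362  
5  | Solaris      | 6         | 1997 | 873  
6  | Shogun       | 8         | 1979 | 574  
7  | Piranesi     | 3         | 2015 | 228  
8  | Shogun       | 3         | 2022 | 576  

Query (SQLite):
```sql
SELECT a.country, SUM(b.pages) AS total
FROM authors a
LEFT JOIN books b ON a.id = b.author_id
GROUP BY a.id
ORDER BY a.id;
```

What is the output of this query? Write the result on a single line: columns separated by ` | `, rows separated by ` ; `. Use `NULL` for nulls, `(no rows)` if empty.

LEFT JOIN keeps every authors row; unmatched ones get NULL for books columns.
Group by authors.id and compute SUM(b.pages). SUM over an all-NULL group is NULL.
  3: ids {1, 7, 8} → SUM(b.pages)=1578
  6: ids {3, 5} → SUM(b.pages)=1288
  8: ids {2, 4, 6} → SUM(b.pages)=1222

Chile | 1578 ; France | 1288 ; Brazil | 1222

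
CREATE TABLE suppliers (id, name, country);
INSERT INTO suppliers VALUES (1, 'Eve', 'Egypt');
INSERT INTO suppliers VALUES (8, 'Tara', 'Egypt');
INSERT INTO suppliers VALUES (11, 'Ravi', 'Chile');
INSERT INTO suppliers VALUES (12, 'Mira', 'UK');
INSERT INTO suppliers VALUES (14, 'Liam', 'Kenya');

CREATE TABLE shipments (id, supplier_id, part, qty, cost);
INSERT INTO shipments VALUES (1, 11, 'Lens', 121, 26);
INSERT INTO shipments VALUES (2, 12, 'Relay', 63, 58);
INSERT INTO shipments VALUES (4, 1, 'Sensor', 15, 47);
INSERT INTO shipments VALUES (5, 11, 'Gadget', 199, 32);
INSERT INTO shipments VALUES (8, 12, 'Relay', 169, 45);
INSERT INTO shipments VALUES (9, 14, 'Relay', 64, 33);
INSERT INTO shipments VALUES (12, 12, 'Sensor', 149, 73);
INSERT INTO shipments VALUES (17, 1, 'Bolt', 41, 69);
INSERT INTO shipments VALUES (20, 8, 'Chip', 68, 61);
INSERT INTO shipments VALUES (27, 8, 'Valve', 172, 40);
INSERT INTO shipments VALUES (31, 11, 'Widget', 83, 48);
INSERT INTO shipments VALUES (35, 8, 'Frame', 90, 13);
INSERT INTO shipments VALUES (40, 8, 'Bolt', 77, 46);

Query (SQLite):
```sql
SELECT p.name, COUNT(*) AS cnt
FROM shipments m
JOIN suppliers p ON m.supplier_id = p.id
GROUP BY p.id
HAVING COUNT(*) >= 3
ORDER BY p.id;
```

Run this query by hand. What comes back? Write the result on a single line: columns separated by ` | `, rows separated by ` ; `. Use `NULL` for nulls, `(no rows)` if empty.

Tara | 4 ; Ravi | 3 ; Mira | 3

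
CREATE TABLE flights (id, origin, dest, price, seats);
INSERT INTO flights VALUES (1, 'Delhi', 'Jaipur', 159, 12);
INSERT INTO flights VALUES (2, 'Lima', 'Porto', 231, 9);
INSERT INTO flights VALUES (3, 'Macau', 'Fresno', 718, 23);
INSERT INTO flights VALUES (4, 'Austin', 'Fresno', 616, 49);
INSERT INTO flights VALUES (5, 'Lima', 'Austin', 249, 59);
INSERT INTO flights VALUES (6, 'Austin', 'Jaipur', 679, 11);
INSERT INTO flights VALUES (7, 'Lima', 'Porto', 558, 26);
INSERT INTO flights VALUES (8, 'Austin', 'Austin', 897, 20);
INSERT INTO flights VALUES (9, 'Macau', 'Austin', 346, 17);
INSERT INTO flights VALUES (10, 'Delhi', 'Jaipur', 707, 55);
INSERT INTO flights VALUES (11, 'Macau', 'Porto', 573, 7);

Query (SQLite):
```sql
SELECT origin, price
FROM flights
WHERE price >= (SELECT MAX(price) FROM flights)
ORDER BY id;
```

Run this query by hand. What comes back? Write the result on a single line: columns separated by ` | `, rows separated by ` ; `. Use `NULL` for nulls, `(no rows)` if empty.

Scalar subquery: MAX(price) over all flights rows = 897.
Keep rows where price >= that value.

Austin | 897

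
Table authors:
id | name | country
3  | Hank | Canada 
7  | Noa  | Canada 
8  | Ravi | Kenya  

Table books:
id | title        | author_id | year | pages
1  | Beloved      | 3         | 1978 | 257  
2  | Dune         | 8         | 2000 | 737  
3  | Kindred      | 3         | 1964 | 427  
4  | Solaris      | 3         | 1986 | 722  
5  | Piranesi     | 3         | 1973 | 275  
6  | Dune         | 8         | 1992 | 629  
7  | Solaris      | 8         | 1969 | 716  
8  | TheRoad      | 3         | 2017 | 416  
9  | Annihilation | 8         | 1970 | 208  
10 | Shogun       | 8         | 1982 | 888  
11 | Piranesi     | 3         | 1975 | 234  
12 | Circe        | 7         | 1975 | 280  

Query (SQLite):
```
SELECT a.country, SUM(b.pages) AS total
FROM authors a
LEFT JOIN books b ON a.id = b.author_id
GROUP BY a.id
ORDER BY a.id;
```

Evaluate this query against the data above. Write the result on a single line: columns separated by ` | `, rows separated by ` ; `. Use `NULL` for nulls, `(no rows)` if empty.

Canada | 2331 ; Canada | 280 ; Kenya | 3178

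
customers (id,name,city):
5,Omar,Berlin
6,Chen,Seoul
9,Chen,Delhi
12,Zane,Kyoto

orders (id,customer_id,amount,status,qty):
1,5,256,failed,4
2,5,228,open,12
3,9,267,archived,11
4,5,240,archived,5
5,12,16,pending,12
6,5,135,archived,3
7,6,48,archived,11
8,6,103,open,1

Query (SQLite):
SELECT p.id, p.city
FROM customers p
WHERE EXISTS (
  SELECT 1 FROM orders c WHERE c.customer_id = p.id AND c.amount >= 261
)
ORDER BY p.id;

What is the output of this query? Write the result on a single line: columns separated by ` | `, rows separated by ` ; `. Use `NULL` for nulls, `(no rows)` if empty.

For each customers row, check whether any orders with matching customer_id has amount >= 261.
Keep rows where that is true.

9 | Delhi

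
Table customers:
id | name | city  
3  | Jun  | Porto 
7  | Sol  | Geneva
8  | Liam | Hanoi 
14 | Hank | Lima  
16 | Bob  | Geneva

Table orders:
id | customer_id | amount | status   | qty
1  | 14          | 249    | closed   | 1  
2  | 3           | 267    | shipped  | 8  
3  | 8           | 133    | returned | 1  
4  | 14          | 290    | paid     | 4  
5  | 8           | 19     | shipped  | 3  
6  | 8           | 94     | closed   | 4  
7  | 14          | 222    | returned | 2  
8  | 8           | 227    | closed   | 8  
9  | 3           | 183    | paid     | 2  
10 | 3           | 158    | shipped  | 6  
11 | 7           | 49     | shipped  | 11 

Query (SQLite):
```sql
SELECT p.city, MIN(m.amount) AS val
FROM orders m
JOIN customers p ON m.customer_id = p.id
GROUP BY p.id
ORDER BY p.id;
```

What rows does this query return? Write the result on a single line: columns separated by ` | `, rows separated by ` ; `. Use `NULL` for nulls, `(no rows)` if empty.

Porto | 158 ; Geneva | 49 ; Hanoi | 19 ; Lima | 222

Join each orders row to its customers via customer_id.
Group joined rows by customers.id; compute MIN(m.amount) per group.
  3: ids {2, 9, 10} → MIN(m.amount)=158
  7: ids {11} → MIN(m.amount)=49
  8: ids {3, 5, 6, 8} → MIN(m.amount)=19
  14: ids {1, 4, 7} → MIN(m.amount)=222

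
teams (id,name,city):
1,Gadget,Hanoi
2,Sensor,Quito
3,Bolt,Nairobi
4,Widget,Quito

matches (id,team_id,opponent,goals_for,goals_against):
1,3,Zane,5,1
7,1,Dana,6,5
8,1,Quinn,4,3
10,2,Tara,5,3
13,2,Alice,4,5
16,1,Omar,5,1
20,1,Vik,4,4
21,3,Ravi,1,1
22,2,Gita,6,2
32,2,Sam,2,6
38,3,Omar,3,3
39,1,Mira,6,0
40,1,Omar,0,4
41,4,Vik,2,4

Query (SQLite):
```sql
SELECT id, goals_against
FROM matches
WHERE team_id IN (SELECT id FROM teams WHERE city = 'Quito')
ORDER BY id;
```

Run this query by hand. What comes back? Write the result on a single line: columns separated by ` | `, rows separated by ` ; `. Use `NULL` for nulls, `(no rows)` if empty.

Inner query: teams.id where city = 'Quito'.
Outer: keep matches rows whose team_id is in that set.
Inner query → {2, 4}

10 | 3 ; 13 | 5 ; 22 | 2 ; 32 | 6 ; 41 | 4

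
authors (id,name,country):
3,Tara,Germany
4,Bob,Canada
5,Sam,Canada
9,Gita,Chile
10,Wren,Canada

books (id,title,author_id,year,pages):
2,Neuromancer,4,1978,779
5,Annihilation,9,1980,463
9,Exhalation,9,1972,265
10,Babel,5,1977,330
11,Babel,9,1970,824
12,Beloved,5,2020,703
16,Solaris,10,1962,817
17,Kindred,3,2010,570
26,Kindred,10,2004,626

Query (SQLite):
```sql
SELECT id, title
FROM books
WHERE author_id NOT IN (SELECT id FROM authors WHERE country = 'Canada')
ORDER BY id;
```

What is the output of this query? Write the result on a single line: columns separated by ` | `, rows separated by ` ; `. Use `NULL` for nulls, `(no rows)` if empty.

5 | Annihilation ; 9 | Exhalation ; 11 | Babel ; 17 | Kindred

Inner query: authors.id where country = 'Canada'.
Outer: keep books rows whose author_id is not in that set.
Inner query → {4, 5, 10}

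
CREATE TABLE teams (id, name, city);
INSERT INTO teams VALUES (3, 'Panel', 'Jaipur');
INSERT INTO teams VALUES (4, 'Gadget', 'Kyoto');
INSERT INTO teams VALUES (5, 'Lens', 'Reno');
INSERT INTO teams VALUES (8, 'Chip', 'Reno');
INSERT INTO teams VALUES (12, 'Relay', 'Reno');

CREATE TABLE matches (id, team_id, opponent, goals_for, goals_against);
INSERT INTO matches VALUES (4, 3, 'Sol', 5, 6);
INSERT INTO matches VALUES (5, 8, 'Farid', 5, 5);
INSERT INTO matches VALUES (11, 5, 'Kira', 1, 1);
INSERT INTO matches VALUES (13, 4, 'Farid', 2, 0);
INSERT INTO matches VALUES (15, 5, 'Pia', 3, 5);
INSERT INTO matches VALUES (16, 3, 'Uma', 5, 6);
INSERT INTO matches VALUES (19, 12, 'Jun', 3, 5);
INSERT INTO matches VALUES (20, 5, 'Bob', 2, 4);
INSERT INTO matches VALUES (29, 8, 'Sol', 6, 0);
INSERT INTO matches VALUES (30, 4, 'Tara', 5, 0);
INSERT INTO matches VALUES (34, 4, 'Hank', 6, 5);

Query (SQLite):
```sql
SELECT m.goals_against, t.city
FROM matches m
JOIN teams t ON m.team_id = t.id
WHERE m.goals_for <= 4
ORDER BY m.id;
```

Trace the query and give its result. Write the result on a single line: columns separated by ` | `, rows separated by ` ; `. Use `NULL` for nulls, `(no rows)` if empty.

1 | Reno ; 0 | Kyoto ; 5 | Reno ; 5 | Reno ; 4 | Reno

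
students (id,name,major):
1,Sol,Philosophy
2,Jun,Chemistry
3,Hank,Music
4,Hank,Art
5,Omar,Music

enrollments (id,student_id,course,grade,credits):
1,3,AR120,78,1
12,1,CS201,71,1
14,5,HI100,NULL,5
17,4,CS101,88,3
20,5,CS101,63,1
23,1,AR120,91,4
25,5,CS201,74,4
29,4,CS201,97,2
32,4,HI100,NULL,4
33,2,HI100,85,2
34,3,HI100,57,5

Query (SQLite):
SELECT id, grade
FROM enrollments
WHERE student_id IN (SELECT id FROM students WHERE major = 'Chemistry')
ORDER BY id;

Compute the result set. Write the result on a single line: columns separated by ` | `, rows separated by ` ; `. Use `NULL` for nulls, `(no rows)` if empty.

33 | 85

Inner query: students.id where major = 'Chemistry'.
Outer: keep enrollments rows whose student_id is in that set.
Inner query → {2}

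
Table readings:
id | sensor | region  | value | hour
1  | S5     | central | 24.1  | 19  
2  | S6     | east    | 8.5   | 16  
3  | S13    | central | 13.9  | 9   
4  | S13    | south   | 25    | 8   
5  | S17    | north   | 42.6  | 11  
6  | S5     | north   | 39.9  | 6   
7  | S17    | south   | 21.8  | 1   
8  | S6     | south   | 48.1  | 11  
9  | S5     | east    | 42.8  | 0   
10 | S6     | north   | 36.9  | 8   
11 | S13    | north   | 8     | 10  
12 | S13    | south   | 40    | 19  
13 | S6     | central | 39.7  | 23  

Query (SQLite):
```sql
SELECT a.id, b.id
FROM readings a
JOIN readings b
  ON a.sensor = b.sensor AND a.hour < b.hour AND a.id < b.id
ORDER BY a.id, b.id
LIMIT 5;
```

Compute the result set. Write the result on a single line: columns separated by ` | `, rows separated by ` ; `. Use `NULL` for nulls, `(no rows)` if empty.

Pairs (a,b) with same sensor, a.hour < b.hour, a.id < b.id.
sensor groups: S13:{3,4,11,12} S17:{5,7} S5:{1,6,9} S6:{2,8,10,13}
Ordered by (a.id, b.id); first 5.

2 | 13 ; 3 | 11 ; 3 | 12 ; 4 | 11 ; 4 | 12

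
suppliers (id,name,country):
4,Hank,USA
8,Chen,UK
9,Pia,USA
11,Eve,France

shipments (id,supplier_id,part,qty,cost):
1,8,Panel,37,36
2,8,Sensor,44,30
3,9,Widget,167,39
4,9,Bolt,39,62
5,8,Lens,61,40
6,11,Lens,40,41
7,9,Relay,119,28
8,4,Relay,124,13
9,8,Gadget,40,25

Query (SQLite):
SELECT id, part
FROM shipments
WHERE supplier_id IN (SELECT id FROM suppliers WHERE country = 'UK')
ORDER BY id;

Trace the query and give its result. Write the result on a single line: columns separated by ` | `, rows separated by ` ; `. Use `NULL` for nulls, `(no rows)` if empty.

1 | Panel ; 2 | Sensor ; 5 | Lens ; 9 | Gadget

Inner query: suppliers.id where country = 'UK'.
Outer: keep shipments rows whose supplier_id is in that set.
Inner query → {8}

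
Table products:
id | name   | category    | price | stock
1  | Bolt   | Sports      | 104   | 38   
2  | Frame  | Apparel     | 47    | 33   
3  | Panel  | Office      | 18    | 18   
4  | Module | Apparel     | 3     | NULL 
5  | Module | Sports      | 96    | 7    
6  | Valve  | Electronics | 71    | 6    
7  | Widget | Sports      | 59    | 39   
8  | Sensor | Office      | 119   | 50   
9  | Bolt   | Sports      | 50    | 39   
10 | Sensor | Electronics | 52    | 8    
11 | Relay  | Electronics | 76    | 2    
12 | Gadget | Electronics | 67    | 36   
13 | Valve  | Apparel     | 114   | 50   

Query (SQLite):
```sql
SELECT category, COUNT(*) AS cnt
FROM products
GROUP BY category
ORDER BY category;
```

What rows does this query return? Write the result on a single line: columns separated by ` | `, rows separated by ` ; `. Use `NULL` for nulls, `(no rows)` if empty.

Partition products by category; compute COUNT(*) within each group.
  Apparel: ids {2, 4, 13} → COUNT(*)=3
  Electronics: ids {6, 10, 11, 12} → COUNT(*)=4
  Office: ids {3, 8} → COUNT(*)=2
  Sports: ids {1, 5, 7, 9} → COUNT(*)=4

Apparel | 3 ; Electronics | 4 ; Office | 2 ; Sports | 4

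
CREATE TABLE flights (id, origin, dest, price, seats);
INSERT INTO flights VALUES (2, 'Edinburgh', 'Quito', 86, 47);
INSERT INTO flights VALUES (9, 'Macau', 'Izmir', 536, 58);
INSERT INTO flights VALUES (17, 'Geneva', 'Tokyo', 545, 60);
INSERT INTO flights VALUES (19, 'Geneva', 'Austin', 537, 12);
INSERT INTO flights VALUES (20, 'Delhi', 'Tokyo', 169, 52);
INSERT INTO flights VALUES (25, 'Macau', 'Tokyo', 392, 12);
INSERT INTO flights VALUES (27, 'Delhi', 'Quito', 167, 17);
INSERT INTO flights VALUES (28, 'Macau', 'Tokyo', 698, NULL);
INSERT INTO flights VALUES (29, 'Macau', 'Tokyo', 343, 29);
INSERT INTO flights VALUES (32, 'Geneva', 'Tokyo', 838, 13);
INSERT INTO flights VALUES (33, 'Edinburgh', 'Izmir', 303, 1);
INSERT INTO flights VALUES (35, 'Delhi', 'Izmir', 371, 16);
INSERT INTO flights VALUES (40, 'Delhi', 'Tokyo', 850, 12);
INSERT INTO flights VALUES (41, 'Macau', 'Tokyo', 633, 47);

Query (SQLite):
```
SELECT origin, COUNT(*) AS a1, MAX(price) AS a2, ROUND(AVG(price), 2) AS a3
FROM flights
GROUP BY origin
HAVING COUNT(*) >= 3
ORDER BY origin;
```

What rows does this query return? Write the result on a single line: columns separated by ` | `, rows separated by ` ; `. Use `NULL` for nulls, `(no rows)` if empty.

Delhi | 4 | 850 | 389.25 ; Geneva | 3 | 838 | 640 ; Macau | 5 | 698 | 520.4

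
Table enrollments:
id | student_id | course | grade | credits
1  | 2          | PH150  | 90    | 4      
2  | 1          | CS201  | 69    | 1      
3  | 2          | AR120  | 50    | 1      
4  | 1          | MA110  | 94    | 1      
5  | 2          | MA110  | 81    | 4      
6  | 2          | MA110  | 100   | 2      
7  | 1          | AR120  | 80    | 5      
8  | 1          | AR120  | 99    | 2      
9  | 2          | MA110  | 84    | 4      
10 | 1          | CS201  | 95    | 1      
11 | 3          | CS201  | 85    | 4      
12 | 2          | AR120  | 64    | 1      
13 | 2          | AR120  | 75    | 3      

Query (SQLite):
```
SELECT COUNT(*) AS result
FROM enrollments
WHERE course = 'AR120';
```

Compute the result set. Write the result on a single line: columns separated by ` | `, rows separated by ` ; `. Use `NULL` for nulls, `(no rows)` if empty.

5

Rows where course='AR120' → grade values: [50, 80, 99, 64, 75].
COUNT(*) counts rows → 5.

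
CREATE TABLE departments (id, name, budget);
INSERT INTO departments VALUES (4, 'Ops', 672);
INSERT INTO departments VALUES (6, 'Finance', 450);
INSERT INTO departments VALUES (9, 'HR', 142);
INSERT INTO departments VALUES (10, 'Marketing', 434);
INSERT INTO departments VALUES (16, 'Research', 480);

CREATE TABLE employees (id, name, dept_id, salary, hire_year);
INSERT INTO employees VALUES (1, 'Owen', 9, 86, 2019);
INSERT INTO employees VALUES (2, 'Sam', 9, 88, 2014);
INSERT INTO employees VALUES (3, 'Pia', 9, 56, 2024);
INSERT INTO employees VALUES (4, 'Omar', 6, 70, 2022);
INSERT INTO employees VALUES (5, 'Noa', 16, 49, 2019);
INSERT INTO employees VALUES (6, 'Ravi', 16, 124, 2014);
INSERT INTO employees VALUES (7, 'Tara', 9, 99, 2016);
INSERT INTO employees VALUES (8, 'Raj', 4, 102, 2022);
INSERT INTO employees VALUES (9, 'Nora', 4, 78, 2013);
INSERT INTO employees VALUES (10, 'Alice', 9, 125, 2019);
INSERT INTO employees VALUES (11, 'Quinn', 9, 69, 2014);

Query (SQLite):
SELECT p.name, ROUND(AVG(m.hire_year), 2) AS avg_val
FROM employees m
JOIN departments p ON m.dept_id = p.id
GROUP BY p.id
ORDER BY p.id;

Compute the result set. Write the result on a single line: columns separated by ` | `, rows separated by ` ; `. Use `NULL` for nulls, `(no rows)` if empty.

Ops | 2017.5 ; Finance | 2022 ; HR | 2017.67 ; Research | 2016.5

Join each employees row to its departments via dept_id.
Group joined rows by departments.id; compute ROUND(AVG(m.hire_year), 2) per group.
  4: ids {8, 9} → ROUND(AVG(m.hire_year), 2)=2017.5
  6: ids {4} → ROUND(AVG(m.hire_year), 2)=2022
  9: ids {1, 2, 3, 7, 10, 11} → ROUND(AVG(m.hire_year), 2)=2017.67
  16: ids {5, 6} → ROUND(AVG(m.hire_year), 2)=2016.5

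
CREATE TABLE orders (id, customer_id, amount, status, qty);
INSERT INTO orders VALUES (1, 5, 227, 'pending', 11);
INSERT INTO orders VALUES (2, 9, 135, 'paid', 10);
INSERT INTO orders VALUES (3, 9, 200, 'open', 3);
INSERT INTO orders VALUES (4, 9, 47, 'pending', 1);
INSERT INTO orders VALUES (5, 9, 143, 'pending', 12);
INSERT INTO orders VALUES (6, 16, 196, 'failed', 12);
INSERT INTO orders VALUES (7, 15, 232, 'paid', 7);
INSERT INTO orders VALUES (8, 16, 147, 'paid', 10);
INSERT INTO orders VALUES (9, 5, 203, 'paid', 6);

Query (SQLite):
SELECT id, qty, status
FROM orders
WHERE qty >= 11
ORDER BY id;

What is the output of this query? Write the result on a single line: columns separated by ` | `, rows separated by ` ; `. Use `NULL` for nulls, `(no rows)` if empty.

qty >= 11: ids {1, 5, 6}

1 | 11 | pending ; 5 | 12 | pending ; 6 | 12 | failed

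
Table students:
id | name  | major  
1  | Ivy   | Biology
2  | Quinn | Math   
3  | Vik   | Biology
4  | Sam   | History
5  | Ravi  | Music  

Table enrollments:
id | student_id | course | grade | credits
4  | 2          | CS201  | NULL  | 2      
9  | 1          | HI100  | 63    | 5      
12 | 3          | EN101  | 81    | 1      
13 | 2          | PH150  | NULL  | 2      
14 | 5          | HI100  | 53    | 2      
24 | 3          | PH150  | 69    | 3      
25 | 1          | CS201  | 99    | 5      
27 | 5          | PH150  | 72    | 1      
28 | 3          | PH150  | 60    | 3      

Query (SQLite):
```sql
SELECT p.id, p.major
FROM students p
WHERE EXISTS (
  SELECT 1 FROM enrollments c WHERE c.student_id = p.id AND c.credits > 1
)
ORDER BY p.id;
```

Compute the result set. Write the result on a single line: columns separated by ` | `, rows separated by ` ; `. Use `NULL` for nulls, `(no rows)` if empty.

1 | Biology ; 2 | Math ; 3 | Biology ; 5 | Music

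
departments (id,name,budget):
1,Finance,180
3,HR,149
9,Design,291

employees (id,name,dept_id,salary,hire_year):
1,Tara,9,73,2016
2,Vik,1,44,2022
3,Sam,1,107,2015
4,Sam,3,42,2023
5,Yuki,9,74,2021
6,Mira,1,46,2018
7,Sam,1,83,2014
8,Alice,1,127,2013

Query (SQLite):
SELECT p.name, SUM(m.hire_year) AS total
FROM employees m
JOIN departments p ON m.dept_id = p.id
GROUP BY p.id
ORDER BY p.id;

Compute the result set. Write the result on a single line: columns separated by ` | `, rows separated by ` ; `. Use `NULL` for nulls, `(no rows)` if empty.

Join each employees row to its departments via dept_id.
Group joined rows by departments.id; compute SUM(m.hire_year) per group.
  1: ids {2, 3, 6, 7, 8} → SUM(m.hire_year)=10082
  3: ids {4} → SUM(m.hire_year)=2023
  9: ids {1, 5} → SUM(m.hire_year)=4037

Finance | 10082 ; HR | 2023 ; Design | 4037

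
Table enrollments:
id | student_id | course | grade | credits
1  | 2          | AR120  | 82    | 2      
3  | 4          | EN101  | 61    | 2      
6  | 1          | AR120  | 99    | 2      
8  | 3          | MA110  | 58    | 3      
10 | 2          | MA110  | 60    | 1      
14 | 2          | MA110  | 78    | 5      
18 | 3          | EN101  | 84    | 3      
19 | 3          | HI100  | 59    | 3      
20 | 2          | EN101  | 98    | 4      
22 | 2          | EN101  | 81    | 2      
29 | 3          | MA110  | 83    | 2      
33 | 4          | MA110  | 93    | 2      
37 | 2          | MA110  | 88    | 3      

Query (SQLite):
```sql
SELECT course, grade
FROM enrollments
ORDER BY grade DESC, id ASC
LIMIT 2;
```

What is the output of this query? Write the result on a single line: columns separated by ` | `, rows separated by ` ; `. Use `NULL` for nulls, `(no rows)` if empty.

Sort by grade desc, tiebreak id asc: (99, id=6), (98, id=20), (93, id=33), (88, id=37), (84, id=18) …. Take first 2.

AR120 | 99 ; EN101 | 98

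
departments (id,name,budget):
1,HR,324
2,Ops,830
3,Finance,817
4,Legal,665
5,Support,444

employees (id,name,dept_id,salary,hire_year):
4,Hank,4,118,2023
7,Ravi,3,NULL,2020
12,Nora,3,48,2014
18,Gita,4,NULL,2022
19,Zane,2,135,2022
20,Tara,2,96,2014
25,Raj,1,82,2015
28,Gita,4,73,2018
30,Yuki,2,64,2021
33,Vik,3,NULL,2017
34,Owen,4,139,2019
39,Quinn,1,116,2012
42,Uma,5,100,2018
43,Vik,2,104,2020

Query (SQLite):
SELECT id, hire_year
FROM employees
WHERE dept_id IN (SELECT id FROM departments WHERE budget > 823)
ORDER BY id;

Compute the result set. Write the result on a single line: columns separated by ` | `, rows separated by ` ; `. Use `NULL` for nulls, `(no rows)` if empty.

Inner query: departments.id where budget > 823.
Outer: keep employees rows whose dept_id is in that set.
Inner query → {2}

19 | 2022 ; 20 | 2014 ; 30 | 2021 ; 43 | 2020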